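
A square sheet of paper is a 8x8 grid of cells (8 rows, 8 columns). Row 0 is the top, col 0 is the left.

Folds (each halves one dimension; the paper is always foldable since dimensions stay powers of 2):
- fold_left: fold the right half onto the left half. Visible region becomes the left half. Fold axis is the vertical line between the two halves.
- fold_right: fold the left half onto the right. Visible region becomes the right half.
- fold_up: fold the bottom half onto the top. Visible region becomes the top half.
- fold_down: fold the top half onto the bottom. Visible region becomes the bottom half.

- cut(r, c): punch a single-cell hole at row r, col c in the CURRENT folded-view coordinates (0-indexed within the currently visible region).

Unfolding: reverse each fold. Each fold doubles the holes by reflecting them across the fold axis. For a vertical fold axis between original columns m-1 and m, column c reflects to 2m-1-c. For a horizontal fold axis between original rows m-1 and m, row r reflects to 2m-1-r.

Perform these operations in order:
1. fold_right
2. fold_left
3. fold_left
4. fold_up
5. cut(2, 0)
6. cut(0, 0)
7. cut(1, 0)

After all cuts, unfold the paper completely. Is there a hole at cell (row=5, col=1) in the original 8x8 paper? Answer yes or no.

Op 1 fold_right: fold axis v@4; visible region now rows[0,8) x cols[4,8) = 8x4
Op 2 fold_left: fold axis v@6; visible region now rows[0,8) x cols[4,6) = 8x2
Op 3 fold_left: fold axis v@5; visible region now rows[0,8) x cols[4,5) = 8x1
Op 4 fold_up: fold axis h@4; visible region now rows[0,4) x cols[4,5) = 4x1
Op 5 cut(2, 0): punch at orig (2,4); cuts so far [(2, 4)]; region rows[0,4) x cols[4,5) = 4x1
Op 6 cut(0, 0): punch at orig (0,4); cuts so far [(0, 4), (2, 4)]; region rows[0,4) x cols[4,5) = 4x1
Op 7 cut(1, 0): punch at orig (1,4); cuts so far [(0, 4), (1, 4), (2, 4)]; region rows[0,4) x cols[4,5) = 4x1
Unfold 1 (reflect across h@4): 6 holes -> [(0, 4), (1, 4), (2, 4), (5, 4), (6, 4), (7, 4)]
Unfold 2 (reflect across v@5): 12 holes -> [(0, 4), (0, 5), (1, 4), (1, 5), (2, 4), (2, 5), (5, 4), (5, 5), (6, 4), (6, 5), (7, 4), (7, 5)]
Unfold 3 (reflect across v@6): 24 holes -> [(0, 4), (0, 5), (0, 6), (0, 7), (1, 4), (1, 5), (1, 6), (1, 7), (2, 4), (2, 5), (2, 6), (2, 7), (5, 4), (5, 5), (5, 6), (5, 7), (6, 4), (6, 5), (6, 6), (6, 7), (7, 4), (7, 5), (7, 6), (7, 7)]
Unfold 4 (reflect across v@4): 48 holes -> [(0, 0), (0, 1), (0, 2), (0, 3), (0, 4), (0, 5), (0, 6), (0, 7), (1, 0), (1, 1), (1, 2), (1, 3), (1, 4), (1, 5), (1, 6), (1, 7), (2, 0), (2, 1), (2, 2), (2, 3), (2, 4), (2, 5), (2, 6), (2, 7), (5, 0), (5, 1), (5, 2), (5, 3), (5, 4), (5, 5), (5, 6), (5, 7), (6, 0), (6, 1), (6, 2), (6, 3), (6, 4), (6, 5), (6, 6), (6, 7), (7, 0), (7, 1), (7, 2), (7, 3), (7, 4), (7, 5), (7, 6), (7, 7)]
Holes: [(0, 0), (0, 1), (0, 2), (0, 3), (0, 4), (0, 5), (0, 6), (0, 7), (1, 0), (1, 1), (1, 2), (1, 3), (1, 4), (1, 5), (1, 6), (1, 7), (2, 0), (2, 1), (2, 2), (2, 3), (2, 4), (2, 5), (2, 6), (2, 7), (5, 0), (5, 1), (5, 2), (5, 3), (5, 4), (5, 5), (5, 6), (5, 7), (6, 0), (6, 1), (6, 2), (6, 3), (6, 4), (6, 5), (6, 6), (6, 7), (7, 0), (7, 1), (7, 2), (7, 3), (7, 4), (7, 5), (7, 6), (7, 7)]

Answer: yes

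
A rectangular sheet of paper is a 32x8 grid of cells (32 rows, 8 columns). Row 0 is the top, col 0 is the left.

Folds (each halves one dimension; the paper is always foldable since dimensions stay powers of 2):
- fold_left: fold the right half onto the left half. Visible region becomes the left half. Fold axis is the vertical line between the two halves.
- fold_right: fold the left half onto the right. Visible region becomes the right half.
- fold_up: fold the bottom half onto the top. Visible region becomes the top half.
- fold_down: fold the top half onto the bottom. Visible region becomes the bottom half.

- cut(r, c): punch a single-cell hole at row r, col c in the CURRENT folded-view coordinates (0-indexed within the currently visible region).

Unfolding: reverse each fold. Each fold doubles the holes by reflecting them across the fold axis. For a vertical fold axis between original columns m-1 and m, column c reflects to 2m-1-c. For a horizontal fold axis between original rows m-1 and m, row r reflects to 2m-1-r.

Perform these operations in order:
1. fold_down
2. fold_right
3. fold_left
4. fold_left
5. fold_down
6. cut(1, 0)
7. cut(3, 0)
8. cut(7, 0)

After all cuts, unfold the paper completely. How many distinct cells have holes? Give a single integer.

Op 1 fold_down: fold axis h@16; visible region now rows[16,32) x cols[0,8) = 16x8
Op 2 fold_right: fold axis v@4; visible region now rows[16,32) x cols[4,8) = 16x4
Op 3 fold_left: fold axis v@6; visible region now rows[16,32) x cols[4,6) = 16x2
Op 4 fold_left: fold axis v@5; visible region now rows[16,32) x cols[4,5) = 16x1
Op 5 fold_down: fold axis h@24; visible region now rows[24,32) x cols[4,5) = 8x1
Op 6 cut(1, 0): punch at orig (25,4); cuts so far [(25, 4)]; region rows[24,32) x cols[4,5) = 8x1
Op 7 cut(3, 0): punch at orig (27,4); cuts so far [(25, 4), (27, 4)]; region rows[24,32) x cols[4,5) = 8x1
Op 8 cut(7, 0): punch at orig (31,4); cuts so far [(25, 4), (27, 4), (31, 4)]; region rows[24,32) x cols[4,5) = 8x1
Unfold 1 (reflect across h@24): 6 holes -> [(16, 4), (20, 4), (22, 4), (25, 4), (27, 4), (31, 4)]
Unfold 2 (reflect across v@5): 12 holes -> [(16, 4), (16, 5), (20, 4), (20, 5), (22, 4), (22, 5), (25, 4), (25, 5), (27, 4), (27, 5), (31, 4), (31, 5)]
Unfold 3 (reflect across v@6): 24 holes -> [(16, 4), (16, 5), (16, 6), (16, 7), (20, 4), (20, 5), (20, 6), (20, 7), (22, 4), (22, 5), (22, 6), (22, 7), (25, 4), (25, 5), (25, 6), (25, 7), (27, 4), (27, 5), (27, 6), (27, 7), (31, 4), (31, 5), (31, 6), (31, 7)]
Unfold 4 (reflect across v@4): 48 holes -> [(16, 0), (16, 1), (16, 2), (16, 3), (16, 4), (16, 5), (16, 6), (16, 7), (20, 0), (20, 1), (20, 2), (20, 3), (20, 4), (20, 5), (20, 6), (20, 7), (22, 0), (22, 1), (22, 2), (22, 3), (22, 4), (22, 5), (22, 6), (22, 7), (25, 0), (25, 1), (25, 2), (25, 3), (25, 4), (25, 5), (25, 6), (25, 7), (27, 0), (27, 1), (27, 2), (27, 3), (27, 4), (27, 5), (27, 6), (27, 7), (31, 0), (31, 1), (31, 2), (31, 3), (31, 4), (31, 5), (31, 6), (31, 7)]
Unfold 5 (reflect across h@16): 96 holes -> [(0, 0), (0, 1), (0, 2), (0, 3), (0, 4), (0, 5), (0, 6), (0, 7), (4, 0), (4, 1), (4, 2), (4, 3), (4, 4), (4, 5), (4, 6), (4, 7), (6, 0), (6, 1), (6, 2), (6, 3), (6, 4), (6, 5), (6, 6), (6, 7), (9, 0), (9, 1), (9, 2), (9, 3), (9, 4), (9, 5), (9, 6), (9, 7), (11, 0), (11, 1), (11, 2), (11, 3), (11, 4), (11, 5), (11, 6), (11, 7), (15, 0), (15, 1), (15, 2), (15, 3), (15, 4), (15, 5), (15, 6), (15, 7), (16, 0), (16, 1), (16, 2), (16, 3), (16, 4), (16, 5), (16, 6), (16, 7), (20, 0), (20, 1), (20, 2), (20, 3), (20, 4), (20, 5), (20, 6), (20, 7), (22, 0), (22, 1), (22, 2), (22, 3), (22, 4), (22, 5), (22, 6), (22, 7), (25, 0), (25, 1), (25, 2), (25, 3), (25, 4), (25, 5), (25, 6), (25, 7), (27, 0), (27, 1), (27, 2), (27, 3), (27, 4), (27, 5), (27, 6), (27, 7), (31, 0), (31, 1), (31, 2), (31, 3), (31, 4), (31, 5), (31, 6), (31, 7)]

Answer: 96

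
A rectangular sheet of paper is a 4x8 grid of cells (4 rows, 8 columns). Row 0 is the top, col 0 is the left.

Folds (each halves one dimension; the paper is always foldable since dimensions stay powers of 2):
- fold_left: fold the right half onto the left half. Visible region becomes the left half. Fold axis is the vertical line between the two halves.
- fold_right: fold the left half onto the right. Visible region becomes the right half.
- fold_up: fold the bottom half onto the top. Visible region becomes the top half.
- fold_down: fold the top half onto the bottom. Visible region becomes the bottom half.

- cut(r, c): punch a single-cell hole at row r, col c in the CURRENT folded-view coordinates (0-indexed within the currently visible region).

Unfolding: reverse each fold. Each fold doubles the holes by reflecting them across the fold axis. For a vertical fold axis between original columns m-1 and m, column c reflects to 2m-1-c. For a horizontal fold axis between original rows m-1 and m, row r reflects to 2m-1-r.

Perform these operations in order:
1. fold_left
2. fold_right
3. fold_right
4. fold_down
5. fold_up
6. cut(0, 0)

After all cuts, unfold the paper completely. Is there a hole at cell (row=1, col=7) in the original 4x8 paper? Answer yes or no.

Answer: yes

Derivation:
Op 1 fold_left: fold axis v@4; visible region now rows[0,4) x cols[0,4) = 4x4
Op 2 fold_right: fold axis v@2; visible region now rows[0,4) x cols[2,4) = 4x2
Op 3 fold_right: fold axis v@3; visible region now rows[0,4) x cols[3,4) = 4x1
Op 4 fold_down: fold axis h@2; visible region now rows[2,4) x cols[3,4) = 2x1
Op 5 fold_up: fold axis h@3; visible region now rows[2,3) x cols[3,4) = 1x1
Op 6 cut(0, 0): punch at orig (2,3); cuts so far [(2, 3)]; region rows[2,3) x cols[3,4) = 1x1
Unfold 1 (reflect across h@3): 2 holes -> [(2, 3), (3, 3)]
Unfold 2 (reflect across h@2): 4 holes -> [(0, 3), (1, 3), (2, 3), (3, 3)]
Unfold 3 (reflect across v@3): 8 holes -> [(0, 2), (0, 3), (1, 2), (1, 3), (2, 2), (2, 3), (3, 2), (3, 3)]
Unfold 4 (reflect across v@2): 16 holes -> [(0, 0), (0, 1), (0, 2), (0, 3), (1, 0), (1, 1), (1, 2), (1, 3), (2, 0), (2, 1), (2, 2), (2, 3), (3, 0), (3, 1), (3, 2), (3, 3)]
Unfold 5 (reflect across v@4): 32 holes -> [(0, 0), (0, 1), (0, 2), (0, 3), (0, 4), (0, 5), (0, 6), (0, 7), (1, 0), (1, 1), (1, 2), (1, 3), (1, 4), (1, 5), (1, 6), (1, 7), (2, 0), (2, 1), (2, 2), (2, 3), (2, 4), (2, 5), (2, 6), (2, 7), (3, 0), (3, 1), (3, 2), (3, 3), (3, 4), (3, 5), (3, 6), (3, 7)]
Holes: [(0, 0), (0, 1), (0, 2), (0, 3), (0, 4), (0, 5), (0, 6), (0, 7), (1, 0), (1, 1), (1, 2), (1, 3), (1, 4), (1, 5), (1, 6), (1, 7), (2, 0), (2, 1), (2, 2), (2, 3), (2, 4), (2, 5), (2, 6), (2, 7), (3, 0), (3, 1), (3, 2), (3, 3), (3, 4), (3, 5), (3, 6), (3, 7)]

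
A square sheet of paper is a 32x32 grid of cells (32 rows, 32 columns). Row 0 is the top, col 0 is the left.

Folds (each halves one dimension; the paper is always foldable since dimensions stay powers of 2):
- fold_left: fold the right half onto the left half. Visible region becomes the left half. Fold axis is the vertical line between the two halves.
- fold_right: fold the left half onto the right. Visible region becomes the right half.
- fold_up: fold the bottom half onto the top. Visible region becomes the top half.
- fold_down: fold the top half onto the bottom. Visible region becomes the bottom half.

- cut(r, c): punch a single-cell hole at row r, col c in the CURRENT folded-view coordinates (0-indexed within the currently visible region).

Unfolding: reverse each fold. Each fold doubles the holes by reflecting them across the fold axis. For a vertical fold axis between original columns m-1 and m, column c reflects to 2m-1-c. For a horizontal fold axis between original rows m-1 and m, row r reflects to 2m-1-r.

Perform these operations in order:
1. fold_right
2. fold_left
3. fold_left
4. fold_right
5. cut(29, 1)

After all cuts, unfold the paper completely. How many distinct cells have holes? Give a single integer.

Answer: 16

Derivation:
Op 1 fold_right: fold axis v@16; visible region now rows[0,32) x cols[16,32) = 32x16
Op 2 fold_left: fold axis v@24; visible region now rows[0,32) x cols[16,24) = 32x8
Op 3 fold_left: fold axis v@20; visible region now rows[0,32) x cols[16,20) = 32x4
Op 4 fold_right: fold axis v@18; visible region now rows[0,32) x cols[18,20) = 32x2
Op 5 cut(29, 1): punch at orig (29,19); cuts so far [(29, 19)]; region rows[0,32) x cols[18,20) = 32x2
Unfold 1 (reflect across v@18): 2 holes -> [(29, 16), (29, 19)]
Unfold 2 (reflect across v@20): 4 holes -> [(29, 16), (29, 19), (29, 20), (29, 23)]
Unfold 3 (reflect across v@24): 8 holes -> [(29, 16), (29, 19), (29, 20), (29, 23), (29, 24), (29, 27), (29, 28), (29, 31)]
Unfold 4 (reflect across v@16): 16 holes -> [(29, 0), (29, 3), (29, 4), (29, 7), (29, 8), (29, 11), (29, 12), (29, 15), (29, 16), (29, 19), (29, 20), (29, 23), (29, 24), (29, 27), (29, 28), (29, 31)]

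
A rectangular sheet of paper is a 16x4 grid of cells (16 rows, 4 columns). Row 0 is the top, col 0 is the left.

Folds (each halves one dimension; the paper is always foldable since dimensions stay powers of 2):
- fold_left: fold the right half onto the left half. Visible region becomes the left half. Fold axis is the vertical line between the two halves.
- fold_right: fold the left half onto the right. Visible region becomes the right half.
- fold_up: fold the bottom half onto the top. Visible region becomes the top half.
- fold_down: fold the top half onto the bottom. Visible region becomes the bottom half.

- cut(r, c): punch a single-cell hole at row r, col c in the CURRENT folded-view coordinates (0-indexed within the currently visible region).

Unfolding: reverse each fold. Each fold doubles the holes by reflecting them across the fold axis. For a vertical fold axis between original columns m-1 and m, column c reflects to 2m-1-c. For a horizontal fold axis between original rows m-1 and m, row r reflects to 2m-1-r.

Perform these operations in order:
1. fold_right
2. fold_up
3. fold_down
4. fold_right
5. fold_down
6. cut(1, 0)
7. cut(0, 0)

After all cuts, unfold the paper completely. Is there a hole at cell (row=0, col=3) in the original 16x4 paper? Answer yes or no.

Answer: yes

Derivation:
Op 1 fold_right: fold axis v@2; visible region now rows[0,16) x cols[2,4) = 16x2
Op 2 fold_up: fold axis h@8; visible region now rows[0,8) x cols[2,4) = 8x2
Op 3 fold_down: fold axis h@4; visible region now rows[4,8) x cols[2,4) = 4x2
Op 4 fold_right: fold axis v@3; visible region now rows[4,8) x cols[3,4) = 4x1
Op 5 fold_down: fold axis h@6; visible region now rows[6,8) x cols[3,4) = 2x1
Op 6 cut(1, 0): punch at orig (7,3); cuts so far [(7, 3)]; region rows[6,8) x cols[3,4) = 2x1
Op 7 cut(0, 0): punch at orig (6,3); cuts so far [(6, 3), (7, 3)]; region rows[6,8) x cols[3,4) = 2x1
Unfold 1 (reflect across h@6): 4 holes -> [(4, 3), (5, 3), (6, 3), (7, 3)]
Unfold 2 (reflect across v@3): 8 holes -> [(4, 2), (4, 3), (5, 2), (5, 3), (6, 2), (6, 3), (7, 2), (7, 3)]
Unfold 3 (reflect across h@4): 16 holes -> [(0, 2), (0, 3), (1, 2), (1, 3), (2, 2), (2, 3), (3, 2), (3, 3), (4, 2), (4, 3), (5, 2), (5, 3), (6, 2), (6, 3), (7, 2), (7, 3)]
Unfold 4 (reflect across h@8): 32 holes -> [(0, 2), (0, 3), (1, 2), (1, 3), (2, 2), (2, 3), (3, 2), (3, 3), (4, 2), (4, 3), (5, 2), (5, 3), (6, 2), (6, 3), (7, 2), (7, 3), (8, 2), (8, 3), (9, 2), (9, 3), (10, 2), (10, 3), (11, 2), (11, 3), (12, 2), (12, 3), (13, 2), (13, 3), (14, 2), (14, 3), (15, 2), (15, 3)]
Unfold 5 (reflect across v@2): 64 holes -> [(0, 0), (0, 1), (0, 2), (0, 3), (1, 0), (1, 1), (1, 2), (1, 3), (2, 0), (2, 1), (2, 2), (2, 3), (3, 0), (3, 1), (3, 2), (3, 3), (4, 0), (4, 1), (4, 2), (4, 3), (5, 0), (5, 1), (5, 2), (5, 3), (6, 0), (6, 1), (6, 2), (6, 3), (7, 0), (7, 1), (7, 2), (7, 3), (8, 0), (8, 1), (8, 2), (8, 3), (9, 0), (9, 1), (9, 2), (9, 3), (10, 0), (10, 1), (10, 2), (10, 3), (11, 0), (11, 1), (11, 2), (11, 3), (12, 0), (12, 1), (12, 2), (12, 3), (13, 0), (13, 1), (13, 2), (13, 3), (14, 0), (14, 1), (14, 2), (14, 3), (15, 0), (15, 1), (15, 2), (15, 3)]
Holes: [(0, 0), (0, 1), (0, 2), (0, 3), (1, 0), (1, 1), (1, 2), (1, 3), (2, 0), (2, 1), (2, 2), (2, 3), (3, 0), (3, 1), (3, 2), (3, 3), (4, 0), (4, 1), (4, 2), (4, 3), (5, 0), (5, 1), (5, 2), (5, 3), (6, 0), (6, 1), (6, 2), (6, 3), (7, 0), (7, 1), (7, 2), (7, 3), (8, 0), (8, 1), (8, 2), (8, 3), (9, 0), (9, 1), (9, 2), (9, 3), (10, 0), (10, 1), (10, 2), (10, 3), (11, 0), (11, 1), (11, 2), (11, 3), (12, 0), (12, 1), (12, 2), (12, 3), (13, 0), (13, 1), (13, 2), (13, 3), (14, 0), (14, 1), (14, 2), (14, 3), (15, 0), (15, 1), (15, 2), (15, 3)]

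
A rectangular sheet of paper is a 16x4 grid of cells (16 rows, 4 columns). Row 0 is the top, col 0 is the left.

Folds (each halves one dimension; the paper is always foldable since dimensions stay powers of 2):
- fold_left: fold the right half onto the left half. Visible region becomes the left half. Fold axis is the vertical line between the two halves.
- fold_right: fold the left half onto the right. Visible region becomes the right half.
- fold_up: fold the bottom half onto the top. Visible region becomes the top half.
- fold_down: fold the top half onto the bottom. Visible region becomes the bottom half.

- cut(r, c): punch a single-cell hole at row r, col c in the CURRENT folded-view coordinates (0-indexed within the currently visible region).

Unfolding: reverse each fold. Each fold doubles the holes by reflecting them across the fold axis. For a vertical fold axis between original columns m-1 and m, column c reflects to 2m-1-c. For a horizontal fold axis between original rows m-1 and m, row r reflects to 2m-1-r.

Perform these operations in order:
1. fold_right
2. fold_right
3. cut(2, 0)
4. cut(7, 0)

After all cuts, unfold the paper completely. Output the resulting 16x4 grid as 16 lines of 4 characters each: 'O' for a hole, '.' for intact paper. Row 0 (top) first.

Op 1 fold_right: fold axis v@2; visible region now rows[0,16) x cols[2,4) = 16x2
Op 2 fold_right: fold axis v@3; visible region now rows[0,16) x cols[3,4) = 16x1
Op 3 cut(2, 0): punch at orig (2,3); cuts so far [(2, 3)]; region rows[0,16) x cols[3,4) = 16x1
Op 4 cut(7, 0): punch at orig (7,3); cuts so far [(2, 3), (7, 3)]; region rows[0,16) x cols[3,4) = 16x1
Unfold 1 (reflect across v@3): 4 holes -> [(2, 2), (2, 3), (7, 2), (7, 3)]
Unfold 2 (reflect across v@2): 8 holes -> [(2, 0), (2, 1), (2, 2), (2, 3), (7, 0), (7, 1), (7, 2), (7, 3)]

Answer: ....
....
OOOO
....
....
....
....
OOOO
....
....
....
....
....
....
....
....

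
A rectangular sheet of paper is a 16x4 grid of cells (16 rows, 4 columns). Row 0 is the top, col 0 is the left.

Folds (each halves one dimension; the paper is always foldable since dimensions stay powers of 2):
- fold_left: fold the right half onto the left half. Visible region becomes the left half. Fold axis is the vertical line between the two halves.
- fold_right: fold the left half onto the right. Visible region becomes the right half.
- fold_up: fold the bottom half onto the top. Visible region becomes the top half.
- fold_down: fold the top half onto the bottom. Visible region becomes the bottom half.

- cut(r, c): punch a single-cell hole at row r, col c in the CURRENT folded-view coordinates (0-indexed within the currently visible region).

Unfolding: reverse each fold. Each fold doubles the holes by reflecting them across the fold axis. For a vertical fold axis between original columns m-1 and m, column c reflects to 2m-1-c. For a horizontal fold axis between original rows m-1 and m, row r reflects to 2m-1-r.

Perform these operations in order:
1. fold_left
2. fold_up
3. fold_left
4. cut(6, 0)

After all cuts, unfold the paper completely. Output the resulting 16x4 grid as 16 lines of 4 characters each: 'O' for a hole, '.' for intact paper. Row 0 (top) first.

Op 1 fold_left: fold axis v@2; visible region now rows[0,16) x cols[0,2) = 16x2
Op 2 fold_up: fold axis h@8; visible region now rows[0,8) x cols[0,2) = 8x2
Op 3 fold_left: fold axis v@1; visible region now rows[0,8) x cols[0,1) = 8x1
Op 4 cut(6, 0): punch at orig (6,0); cuts so far [(6, 0)]; region rows[0,8) x cols[0,1) = 8x1
Unfold 1 (reflect across v@1): 2 holes -> [(6, 0), (6, 1)]
Unfold 2 (reflect across h@8): 4 holes -> [(6, 0), (6, 1), (9, 0), (9, 1)]
Unfold 3 (reflect across v@2): 8 holes -> [(6, 0), (6, 1), (6, 2), (6, 3), (9, 0), (9, 1), (9, 2), (9, 3)]

Answer: ....
....
....
....
....
....
OOOO
....
....
OOOO
....
....
....
....
....
....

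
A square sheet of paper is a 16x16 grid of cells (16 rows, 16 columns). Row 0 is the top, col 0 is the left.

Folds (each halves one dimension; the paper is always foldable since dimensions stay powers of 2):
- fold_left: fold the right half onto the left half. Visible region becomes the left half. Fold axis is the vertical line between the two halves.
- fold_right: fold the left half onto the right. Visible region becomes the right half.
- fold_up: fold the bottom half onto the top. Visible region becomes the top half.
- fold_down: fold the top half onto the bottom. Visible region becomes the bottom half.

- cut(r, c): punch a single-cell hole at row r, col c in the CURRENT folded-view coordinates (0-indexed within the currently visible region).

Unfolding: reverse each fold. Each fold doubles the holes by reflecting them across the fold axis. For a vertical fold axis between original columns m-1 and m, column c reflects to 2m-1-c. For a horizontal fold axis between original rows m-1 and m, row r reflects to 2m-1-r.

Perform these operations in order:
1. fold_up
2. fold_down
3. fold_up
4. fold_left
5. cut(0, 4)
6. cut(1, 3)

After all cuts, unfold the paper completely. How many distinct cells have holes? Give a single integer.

Answer: 32

Derivation:
Op 1 fold_up: fold axis h@8; visible region now rows[0,8) x cols[0,16) = 8x16
Op 2 fold_down: fold axis h@4; visible region now rows[4,8) x cols[0,16) = 4x16
Op 3 fold_up: fold axis h@6; visible region now rows[4,6) x cols[0,16) = 2x16
Op 4 fold_left: fold axis v@8; visible region now rows[4,6) x cols[0,8) = 2x8
Op 5 cut(0, 4): punch at orig (4,4); cuts so far [(4, 4)]; region rows[4,6) x cols[0,8) = 2x8
Op 6 cut(1, 3): punch at orig (5,3); cuts so far [(4, 4), (5, 3)]; region rows[4,6) x cols[0,8) = 2x8
Unfold 1 (reflect across v@8): 4 holes -> [(4, 4), (4, 11), (5, 3), (5, 12)]
Unfold 2 (reflect across h@6): 8 holes -> [(4, 4), (4, 11), (5, 3), (5, 12), (6, 3), (6, 12), (7, 4), (7, 11)]
Unfold 3 (reflect across h@4): 16 holes -> [(0, 4), (0, 11), (1, 3), (1, 12), (2, 3), (2, 12), (3, 4), (3, 11), (4, 4), (4, 11), (5, 3), (5, 12), (6, 3), (6, 12), (7, 4), (7, 11)]
Unfold 4 (reflect across h@8): 32 holes -> [(0, 4), (0, 11), (1, 3), (1, 12), (2, 3), (2, 12), (3, 4), (3, 11), (4, 4), (4, 11), (5, 3), (5, 12), (6, 3), (6, 12), (7, 4), (7, 11), (8, 4), (8, 11), (9, 3), (9, 12), (10, 3), (10, 12), (11, 4), (11, 11), (12, 4), (12, 11), (13, 3), (13, 12), (14, 3), (14, 12), (15, 4), (15, 11)]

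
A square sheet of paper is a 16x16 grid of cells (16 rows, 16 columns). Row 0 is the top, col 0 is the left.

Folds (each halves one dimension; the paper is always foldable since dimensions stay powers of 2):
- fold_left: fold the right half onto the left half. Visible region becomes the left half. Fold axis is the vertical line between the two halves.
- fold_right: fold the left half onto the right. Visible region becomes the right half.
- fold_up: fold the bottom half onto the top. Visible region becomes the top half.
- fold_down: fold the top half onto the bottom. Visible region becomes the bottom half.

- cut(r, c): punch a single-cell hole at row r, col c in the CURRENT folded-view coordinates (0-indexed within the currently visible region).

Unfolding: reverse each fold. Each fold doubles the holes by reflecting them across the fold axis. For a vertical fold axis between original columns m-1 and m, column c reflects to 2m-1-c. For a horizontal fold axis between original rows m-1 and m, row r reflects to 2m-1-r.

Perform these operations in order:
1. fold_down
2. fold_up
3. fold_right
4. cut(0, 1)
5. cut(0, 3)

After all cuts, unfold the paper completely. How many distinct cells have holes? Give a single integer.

Answer: 16

Derivation:
Op 1 fold_down: fold axis h@8; visible region now rows[8,16) x cols[0,16) = 8x16
Op 2 fold_up: fold axis h@12; visible region now rows[8,12) x cols[0,16) = 4x16
Op 3 fold_right: fold axis v@8; visible region now rows[8,12) x cols[8,16) = 4x8
Op 4 cut(0, 1): punch at orig (8,9); cuts so far [(8, 9)]; region rows[8,12) x cols[8,16) = 4x8
Op 5 cut(0, 3): punch at orig (8,11); cuts so far [(8, 9), (8, 11)]; region rows[8,12) x cols[8,16) = 4x8
Unfold 1 (reflect across v@8): 4 holes -> [(8, 4), (8, 6), (8, 9), (8, 11)]
Unfold 2 (reflect across h@12): 8 holes -> [(8, 4), (8, 6), (8, 9), (8, 11), (15, 4), (15, 6), (15, 9), (15, 11)]
Unfold 3 (reflect across h@8): 16 holes -> [(0, 4), (0, 6), (0, 9), (0, 11), (7, 4), (7, 6), (7, 9), (7, 11), (8, 4), (8, 6), (8, 9), (8, 11), (15, 4), (15, 6), (15, 9), (15, 11)]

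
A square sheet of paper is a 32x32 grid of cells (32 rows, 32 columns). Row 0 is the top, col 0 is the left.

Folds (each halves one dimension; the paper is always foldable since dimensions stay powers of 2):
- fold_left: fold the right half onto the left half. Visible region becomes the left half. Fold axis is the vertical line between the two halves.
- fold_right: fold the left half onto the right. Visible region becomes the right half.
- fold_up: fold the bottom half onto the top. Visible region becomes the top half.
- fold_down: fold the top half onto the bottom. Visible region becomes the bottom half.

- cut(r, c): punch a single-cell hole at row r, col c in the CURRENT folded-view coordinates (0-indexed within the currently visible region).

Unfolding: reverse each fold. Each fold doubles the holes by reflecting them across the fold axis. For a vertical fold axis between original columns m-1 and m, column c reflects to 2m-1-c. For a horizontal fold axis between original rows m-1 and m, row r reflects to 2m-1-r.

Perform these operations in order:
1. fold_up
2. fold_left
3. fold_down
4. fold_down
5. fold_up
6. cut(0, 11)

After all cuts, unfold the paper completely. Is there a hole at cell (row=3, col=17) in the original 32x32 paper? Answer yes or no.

Op 1 fold_up: fold axis h@16; visible region now rows[0,16) x cols[0,32) = 16x32
Op 2 fold_left: fold axis v@16; visible region now rows[0,16) x cols[0,16) = 16x16
Op 3 fold_down: fold axis h@8; visible region now rows[8,16) x cols[0,16) = 8x16
Op 4 fold_down: fold axis h@12; visible region now rows[12,16) x cols[0,16) = 4x16
Op 5 fold_up: fold axis h@14; visible region now rows[12,14) x cols[0,16) = 2x16
Op 6 cut(0, 11): punch at orig (12,11); cuts so far [(12, 11)]; region rows[12,14) x cols[0,16) = 2x16
Unfold 1 (reflect across h@14): 2 holes -> [(12, 11), (15, 11)]
Unfold 2 (reflect across h@12): 4 holes -> [(8, 11), (11, 11), (12, 11), (15, 11)]
Unfold 3 (reflect across h@8): 8 holes -> [(0, 11), (3, 11), (4, 11), (7, 11), (8, 11), (11, 11), (12, 11), (15, 11)]
Unfold 4 (reflect across v@16): 16 holes -> [(0, 11), (0, 20), (3, 11), (3, 20), (4, 11), (4, 20), (7, 11), (7, 20), (8, 11), (8, 20), (11, 11), (11, 20), (12, 11), (12, 20), (15, 11), (15, 20)]
Unfold 5 (reflect across h@16): 32 holes -> [(0, 11), (0, 20), (3, 11), (3, 20), (4, 11), (4, 20), (7, 11), (7, 20), (8, 11), (8, 20), (11, 11), (11, 20), (12, 11), (12, 20), (15, 11), (15, 20), (16, 11), (16, 20), (19, 11), (19, 20), (20, 11), (20, 20), (23, 11), (23, 20), (24, 11), (24, 20), (27, 11), (27, 20), (28, 11), (28, 20), (31, 11), (31, 20)]
Holes: [(0, 11), (0, 20), (3, 11), (3, 20), (4, 11), (4, 20), (7, 11), (7, 20), (8, 11), (8, 20), (11, 11), (11, 20), (12, 11), (12, 20), (15, 11), (15, 20), (16, 11), (16, 20), (19, 11), (19, 20), (20, 11), (20, 20), (23, 11), (23, 20), (24, 11), (24, 20), (27, 11), (27, 20), (28, 11), (28, 20), (31, 11), (31, 20)]

Answer: no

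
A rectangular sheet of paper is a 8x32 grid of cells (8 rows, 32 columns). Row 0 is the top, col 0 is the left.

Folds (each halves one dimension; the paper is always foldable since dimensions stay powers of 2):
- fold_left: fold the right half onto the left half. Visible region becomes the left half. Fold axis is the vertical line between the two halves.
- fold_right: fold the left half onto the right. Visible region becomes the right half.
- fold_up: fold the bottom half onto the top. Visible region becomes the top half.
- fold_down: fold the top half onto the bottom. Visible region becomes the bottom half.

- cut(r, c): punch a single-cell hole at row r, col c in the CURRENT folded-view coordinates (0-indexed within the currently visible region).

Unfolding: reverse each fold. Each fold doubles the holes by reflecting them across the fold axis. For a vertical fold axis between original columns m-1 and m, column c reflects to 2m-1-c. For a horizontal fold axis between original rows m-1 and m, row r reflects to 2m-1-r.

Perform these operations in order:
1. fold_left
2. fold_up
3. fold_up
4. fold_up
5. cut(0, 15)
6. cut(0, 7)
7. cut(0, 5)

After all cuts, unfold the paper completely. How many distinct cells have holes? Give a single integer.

Op 1 fold_left: fold axis v@16; visible region now rows[0,8) x cols[0,16) = 8x16
Op 2 fold_up: fold axis h@4; visible region now rows[0,4) x cols[0,16) = 4x16
Op 3 fold_up: fold axis h@2; visible region now rows[0,2) x cols[0,16) = 2x16
Op 4 fold_up: fold axis h@1; visible region now rows[0,1) x cols[0,16) = 1x16
Op 5 cut(0, 15): punch at orig (0,15); cuts so far [(0, 15)]; region rows[0,1) x cols[0,16) = 1x16
Op 6 cut(0, 7): punch at orig (0,7); cuts so far [(0, 7), (0, 15)]; region rows[0,1) x cols[0,16) = 1x16
Op 7 cut(0, 5): punch at orig (0,5); cuts so far [(0, 5), (0, 7), (0, 15)]; region rows[0,1) x cols[0,16) = 1x16
Unfold 1 (reflect across h@1): 6 holes -> [(0, 5), (0, 7), (0, 15), (1, 5), (1, 7), (1, 15)]
Unfold 2 (reflect across h@2): 12 holes -> [(0, 5), (0, 7), (0, 15), (1, 5), (1, 7), (1, 15), (2, 5), (2, 7), (2, 15), (3, 5), (3, 7), (3, 15)]
Unfold 3 (reflect across h@4): 24 holes -> [(0, 5), (0, 7), (0, 15), (1, 5), (1, 7), (1, 15), (2, 5), (2, 7), (2, 15), (3, 5), (3, 7), (3, 15), (4, 5), (4, 7), (4, 15), (5, 5), (5, 7), (5, 15), (6, 5), (6, 7), (6, 15), (7, 5), (7, 7), (7, 15)]
Unfold 4 (reflect across v@16): 48 holes -> [(0, 5), (0, 7), (0, 15), (0, 16), (0, 24), (0, 26), (1, 5), (1, 7), (1, 15), (1, 16), (1, 24), (1, 26), (2, 5), (2, 7), (2, 15), (2, 16), (2, 24), (2, 26), (3, 5), (3, 7), (3, 15), (3, 16), (3, 24), (3, 26), (4, 5), (4, 7), (4, 15), (4, 16), (4, 24), (4, 26), (5, 5), (5, 7), (5, 15), (5, 16), (5, 24), (5, 26), (6, 5), (6, 7), (6, 15), (6, 16), (6, 24), (6, 26), (7, 5), (7, 7), (7, 15), (7, 16), (7, 24), (7, 26)]

Answer: 48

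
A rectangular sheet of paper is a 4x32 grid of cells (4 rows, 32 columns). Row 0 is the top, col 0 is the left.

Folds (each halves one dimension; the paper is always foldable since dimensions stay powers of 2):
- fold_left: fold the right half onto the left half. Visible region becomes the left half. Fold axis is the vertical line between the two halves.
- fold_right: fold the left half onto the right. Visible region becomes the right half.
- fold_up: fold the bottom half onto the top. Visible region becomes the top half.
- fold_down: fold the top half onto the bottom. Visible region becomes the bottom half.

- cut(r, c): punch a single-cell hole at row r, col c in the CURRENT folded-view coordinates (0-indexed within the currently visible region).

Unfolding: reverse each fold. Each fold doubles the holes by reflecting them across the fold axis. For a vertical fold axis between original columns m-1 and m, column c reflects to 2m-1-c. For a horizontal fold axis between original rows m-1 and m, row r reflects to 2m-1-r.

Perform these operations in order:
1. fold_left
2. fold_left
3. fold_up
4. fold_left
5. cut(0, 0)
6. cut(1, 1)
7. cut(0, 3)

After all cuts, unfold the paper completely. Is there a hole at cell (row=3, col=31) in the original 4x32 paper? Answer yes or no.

Answer: yes

Derivation:
Op 1 fold_left: fold axis v@16; visible region now rows[0,4) x cols[0,16) = 4x16
Op 2 fold_left: fold axis v@8; visible region now rows[0,4) x cols[0,8) = 4x8
Op 3 fold_up: fold axis h@2; visible region now rows[0,2) x cols[0,8) = 2x8
Op 4 fold_left: fold axis v@4; visible region now rows[0,2) x cols[0,4) = 2x4
Op 5 cut(0, 0): punch at orig (0,0); cuts so far [(0, 0)]; region rows[0,2) x cols[0,4) = 2x4
Op 6 cut(1, 1): punch at orig (1,1); cuts so far [(0, 0), (1, 1)]; region rows[0,2) x cols[0,4) = 2x4
Op 7 cut(0, 3): punch at orig (0,3); cuts so far [(0, 0), (0, 3), (1, 1)]; region rows[0,2) x cols[0,4) = 2x4
Unfold 1 (reflect across v@4): 6 holes -> [(0, 0), (0, 3), (0, 4), (0, 7), (1, 1), (1, 6)]
Unfold 2 (reflect across h@2): 12 holes -> [(0, 0), (0, 3), (0, 4), (0, 7), (1, 1), (1, 6), (2, 1), (2, 6), (3, 0), (3, 3), (3, 4), (3, 7)]
Unfold 3 (reflect across v@8): 24 holes -> [(0, 0), (0, 3), (0, 4), (0, 7), (0, 8), (0, 11), (0, 12), (0, 15), (1, 1), (1, 6), (1, 9), (1, 14), (2, 1), (2, 6), (2, 9), (2, 14), (3, 0), (3, 3), (3, 4), (3, 7), (3, 8), (3, 11), (3, 12), (3, 15)]
Unfold 4 (reflect across v@16): 48 holes -> [(0, 0), (0, 3), (0, 4), (0, 7), (0, 8), (0, 11), (0, 12), (0, 15), (0, 16), (0, 19), (0, 20), (0, 23), (0, 24), (0, 27), (0, 28), (0, 31), (1, 1), (1, 6), (1, 9), (1, 14), (1, 17), (1, 22), (1, 25), (1, 30), (2, 1), (2, 6), (2, 9), (2, 14), (2, 17), (2, 22), (2, 25), (2, 30), (3, 0), (3, 3), (3, 4), (3, 7), (3, 8), (3, 11), (3, 12), (3, 15), (3, 16), (3, 19), (3, 20), (3, 23), (3, 24), (3, 27), (3, 28), (3, 31)]
Holes: [(0, 0), (0, 3), (0, 4), (0, 7), (0, 8), (0, 11), (0, 12), (0, 15), (0, 16), (0, 19), (0, 20), (0, 23), (0, 24), (0, 27), (0, 28), (0, 31), (1, 1), (1, 6), (1, 9), (1, 14), (1, 17), (1, 22), (1, 25), (1, 30), (2, 1), (2, 6), (2, 9), (2, 14), (2, 17), (2, 22), (2, 25), (2, 30), (3, 0), (3, 3), (3, 4), (3, 7), (3, 8), (3, 11), (3, 12), (3, 15), (3, 16), (3, 19), (3, 20), (3, 23), (3, 24), (3, 27), (3, 28), (3, 31)]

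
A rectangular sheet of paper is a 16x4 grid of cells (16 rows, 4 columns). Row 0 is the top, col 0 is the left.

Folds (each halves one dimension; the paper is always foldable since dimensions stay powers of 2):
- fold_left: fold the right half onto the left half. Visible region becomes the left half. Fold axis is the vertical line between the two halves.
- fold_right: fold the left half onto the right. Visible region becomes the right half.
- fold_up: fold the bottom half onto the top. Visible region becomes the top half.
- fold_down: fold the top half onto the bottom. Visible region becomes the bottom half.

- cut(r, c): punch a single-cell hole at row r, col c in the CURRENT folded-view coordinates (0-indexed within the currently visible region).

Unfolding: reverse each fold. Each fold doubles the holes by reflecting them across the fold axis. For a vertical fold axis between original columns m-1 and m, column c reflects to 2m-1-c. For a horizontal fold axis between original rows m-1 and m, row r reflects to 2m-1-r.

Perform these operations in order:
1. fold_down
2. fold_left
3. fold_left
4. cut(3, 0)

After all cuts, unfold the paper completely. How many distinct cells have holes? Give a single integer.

Op 1 fold_down: fold axis h@8; visible region now rows[8,16) x cols[0,4) = 8x4
Op 2 fold_left: fold axis v@2; visible region now rows[8,16) x cols[0,2) = 8x2
Op 3 fold_left: fold axis v@1; visible region now rows[8,16) x cols[0,1) = 8x1
Op 4 cut(3, 0): punch at orig (11,0); cuts so far [(11, 0)]; region rows[8,16) x cols[0,1) = 8x1
Unfold 1 (reflect across v@1): 2 holes -> [(11, 0), (11, 1)]
Unfold 2 (reflect across v@2): 4 holes -> [(11, 0), (11, 1), (11, 2), (11, 3)]
Unfold 3 (reflect across h@8): 8 holes -> [(4, 0), (4, 1), (4, 2), (4, 3), (11, 0), (11, 1), (11, 2), (11, 3)]

Answer: 8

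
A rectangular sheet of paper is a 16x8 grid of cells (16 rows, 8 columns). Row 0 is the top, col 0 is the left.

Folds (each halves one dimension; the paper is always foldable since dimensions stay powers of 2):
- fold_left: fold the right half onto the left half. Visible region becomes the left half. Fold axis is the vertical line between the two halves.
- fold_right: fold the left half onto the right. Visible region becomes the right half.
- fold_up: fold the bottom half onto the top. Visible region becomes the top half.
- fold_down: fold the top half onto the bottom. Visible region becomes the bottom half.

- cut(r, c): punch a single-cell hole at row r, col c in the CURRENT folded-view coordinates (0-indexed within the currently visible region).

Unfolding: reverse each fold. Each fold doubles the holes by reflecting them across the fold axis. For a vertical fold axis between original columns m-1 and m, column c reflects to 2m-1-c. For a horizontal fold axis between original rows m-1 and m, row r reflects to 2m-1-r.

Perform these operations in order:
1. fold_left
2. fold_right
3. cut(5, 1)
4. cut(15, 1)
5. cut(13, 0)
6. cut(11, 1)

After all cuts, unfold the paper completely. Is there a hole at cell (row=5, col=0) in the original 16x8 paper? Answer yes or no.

Op 1 fold_left: fold axis v@4; visible region now rows[0,16) x cols[0,4) = 16x4
Op 2 fold_right: fold axis v@2; visible region now rows[0,16) x cols[2,4) = 16x2
Op 3 cut(5, 1): punch at orig (5,3); cuts so far [(5, 3)]; region rows[0,16) x cols[2,4) = 16x2
Op 4 cut(15, 1): punch at orig (15,3); cuts so far [(5, 3), (15, 3)]; region rows[0,16) x cols[2,4) = 16x2
Op 5 cut(13, 0): punch at orig (13,2); cuts so far [(5, 3), (13, 2), (15, 3)]; region rows[0,16) x cols[2,4) = 16x2
Op 6 cut(11, 1): punch at orig (11,3); cuts so far [(5, 3), (11, 3), (13, 2), (15, 3)]; region rows[0,16) x cols[2,4) = 16x2
Unfold 1 (reflect across v@2): 8 holes -> [(5, 0), (5, 3), (11, 0), (11, 3), (13, 1), (13, 2), (15, 0), (15, 3)]
Unfold 2 (reflect across v@4): 16 holes -> [(5, 0), (5, 3), (5, 4), (5, 7), (11, 0), (11, 3), (11, 4), (11, 7), (13, 1), (13, 2), (13, 5), (13, 6), (15, 0), (15, 3), (15, 4), (15, 7)]
Holes: [(5, 0), (5, 3), (5, 4), (5, 7), (11, 0), (11, 3), (11, 4), (11, 7), (13, 1), (13, 2), (13, 5), (13, 6), (15, 0), (15, 3), (15, 4), (15, 7)]

Answer: yes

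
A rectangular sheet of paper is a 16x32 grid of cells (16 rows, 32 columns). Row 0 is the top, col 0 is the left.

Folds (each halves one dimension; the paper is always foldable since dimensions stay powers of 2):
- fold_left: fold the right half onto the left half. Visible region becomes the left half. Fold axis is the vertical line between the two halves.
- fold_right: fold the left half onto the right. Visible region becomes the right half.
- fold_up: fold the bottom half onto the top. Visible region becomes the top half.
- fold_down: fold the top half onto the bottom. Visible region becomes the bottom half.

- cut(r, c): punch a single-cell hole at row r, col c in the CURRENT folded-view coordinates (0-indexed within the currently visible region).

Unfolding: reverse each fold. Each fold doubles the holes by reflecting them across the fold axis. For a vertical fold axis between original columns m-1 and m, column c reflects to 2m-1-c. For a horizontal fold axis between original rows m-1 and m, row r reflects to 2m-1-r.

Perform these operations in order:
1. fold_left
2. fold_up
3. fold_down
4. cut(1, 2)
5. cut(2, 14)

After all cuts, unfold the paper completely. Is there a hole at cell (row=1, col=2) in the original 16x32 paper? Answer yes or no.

Answer: no

Derivation:
Op 1 fold_left: fold axis v@16; visible region now rows[0,16) x cols[0,16) = 16x16
Op 2 fold_up: fold axis h@8; visible region now rows[0,8) x cols[0,16) = 8x16
Op 3 fold_down: fold axis h@4; visible region now rows[4,8) x cols[0,16) = 4x16
Op 4 cut(1, 2): punch at orig (5,2); cuts so far [(5, 2)]; region rows[4,8) x cols[0,16) = 4x16
Op 5 cut(2, 14): punch at orig (6,14); cuts so far [(5, 2), (6, 14)]; region rows[4,8) x cols[0,16) = 4x16
Unfold 1 (reflect across h@4): 4 holes -> [(1, 14), (2, 2), (5, 2), (6, 14)]
Unfold 2 (reflect across h@8): 8 holes -> [(1, 14), (2, 2), (5, 2), (6, 14), (9, 14), (10, 2), (13, 2), (14, 14)]
Unfold 3 (reflect across v@16): 16 holes -> [(1, 14), (1, 17), (2, 2), (2, 29), (5, 2), (5, 29), (6, 14), (6, 17), (9, 14), (9, 17), (10, 2), (10, 29), (13, 2), (13, 29), (14, 14), (14, 17)]
Holes: [(1, 14), (1, 17), (2, 2), (2, 29), (5, 2), (5, 29), (6, 14), (6, 17), (9, 14), (9, 17), (10, 2), (10, 29), (13, 2), (13, 29), (14, 14), (14, 17)]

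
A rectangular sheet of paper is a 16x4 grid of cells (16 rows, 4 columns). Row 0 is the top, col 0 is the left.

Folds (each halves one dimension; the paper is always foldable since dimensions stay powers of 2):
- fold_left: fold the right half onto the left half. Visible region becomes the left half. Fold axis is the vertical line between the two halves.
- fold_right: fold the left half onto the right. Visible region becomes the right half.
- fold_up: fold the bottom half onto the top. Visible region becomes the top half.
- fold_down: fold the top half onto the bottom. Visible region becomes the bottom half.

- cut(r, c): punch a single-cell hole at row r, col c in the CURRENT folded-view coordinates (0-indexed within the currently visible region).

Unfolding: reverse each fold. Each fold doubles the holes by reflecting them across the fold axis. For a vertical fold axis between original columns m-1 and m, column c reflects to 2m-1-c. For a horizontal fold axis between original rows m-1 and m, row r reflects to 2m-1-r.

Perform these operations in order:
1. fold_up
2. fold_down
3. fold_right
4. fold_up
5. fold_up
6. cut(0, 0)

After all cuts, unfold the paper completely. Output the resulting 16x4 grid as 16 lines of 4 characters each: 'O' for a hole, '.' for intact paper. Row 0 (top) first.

Answer: .OO.
.OO.
.OO.
.OO.
.OO.
.OO.
.OO.
.OO.
.OO.
.OO.
.OO.
.OO.
.OO.
.OO.
.OO.
.OO.

Derivation:
Op 1 fold_up: fold axis h@8; visible region now rows[0,8) x cols[0,4) = 8x4
Op 2 fold_down: fold axis h@4; visible region now rows[4,8) x cols[0,4) = 4x4
Op 3 fold_right: fold axis v@2; visible region now rows[4,8) x cols[2,4) = 4x2
Op 4 fold_up: fold axis h@6; visible region now rows[4,6) x cols[2,4) = 2x2
Op 5 fold_up: fold axis h@5; visible region now rows[4,5) x cols[2,4) = 1x2
Op 6 cut(0, 0): punch at orig (4,2); cuts so far [(4, 2)]; region rows[4,5) x cols[2,4) = 1x2
Unfold 1 (reflect across h@5): 2 holes -> [(4, 2), (5, 2)]
Unfold 2 (reflect across h@6): 4 holes -> [(4, 2), (5, 2), (6, 2), (7, 2)]
Unfold 3 (reflect across v@2): 8 holes -> [(4, 1), (4, 2), (5, 1), (5, 2), (6, 1), (6, 2), (7, 1), (7, 2)]
Unfold 4 (reflect across h@4): 16 holes -> [(0, 1), (0, 2), (1, 1), (1, 2), (2, 1), (2, 2), (3, 1), (3, 2), (4, 1), (4, 2), (5, 1), (5, 2), (6, 1), (6, 2), (7, 1), (7, 2)]
Unfold 5 (reflect across h@8): 32 holes -> [(0, 1), (0, 2), (1, 1), (1, 2), (2, 1), (2, 2), (3, 1), (3, 2), (4, 1), (4, 2), (5, 1), (5, 2), (6, 1), (6, 2), (7, 1), (7, 2), (8, 1), (8, 2), (9, 1), (9, 2), (10, 1), (10, 2), (11, 1), (11, 2), (12, 1), (12, 2), (13, 1), (13, 2), (14, 1), (14, 2), (15, 1), (15, 2)]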